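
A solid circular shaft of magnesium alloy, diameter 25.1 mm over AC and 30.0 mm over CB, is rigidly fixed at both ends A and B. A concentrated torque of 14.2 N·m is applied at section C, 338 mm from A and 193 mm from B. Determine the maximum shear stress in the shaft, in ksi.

0.304 ksi

Compatibility: T_A·a/J_AC = T_B·b/J_CB with T_A + T_B = T₀.
J_AC = 3.90×10^-8 m⁴, J_CB = 7.95×10^-8 m⁴, so T_A = T₀·(J_AC/a)/((J_AC/a)+(J_CB/b)) = 3.105 N·m, T_B = 11.10 N·m.
τ in each portion: τ_AC = 1.00×10^6 Pa, τ_CB = 2.09×10^6 Pa; maximum is in CB.
τ_max = T_CB·r/J = 11.10·0.0150/7.95×10^-8 = 2.093×10^6 Pa.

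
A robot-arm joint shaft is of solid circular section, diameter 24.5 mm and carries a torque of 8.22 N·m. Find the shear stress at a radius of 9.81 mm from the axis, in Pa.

2.28e6 Pa

J = πd⁴/32 = π(0.0245)⁴/32 = 3.537×10^-8 m⁴.
Shear stress varies linearly with radius: τ = T·r/J = 8.220 × 0.00981 / 3.537×10^-8 = 2.280×10^6 Pa.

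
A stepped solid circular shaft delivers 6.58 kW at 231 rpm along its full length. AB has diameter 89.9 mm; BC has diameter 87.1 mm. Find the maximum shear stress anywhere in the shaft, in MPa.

2.10 MPa

ω = 2π·231/60 = 24.19 rad/s, so T = P/ω = 6.58×10³ / 24.19 = 272.0 N·m.
Under the same torque, τ_max = 16T/(πd³) is largest where d is smallest — segment BC (d = 87.1 mm).
τ_max = 16·272.0/(π·(0.0871)³) = 2.097×10^6 Pa.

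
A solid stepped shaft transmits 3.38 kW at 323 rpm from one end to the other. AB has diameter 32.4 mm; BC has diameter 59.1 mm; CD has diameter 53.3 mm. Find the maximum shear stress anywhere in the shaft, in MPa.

15.0 MPa

ω = 2π·323/60 = 33.82 rad/s, so T = P/ω = 3.38×10³ / 33.82 = 99.93 N·m.
Under the same torque, τ_max = 16T/(πd³) is largest where d is smallest — segment AB (d = 32.4 mm).
τ_max = 16·99.93/(π·(0.0324)³) = 1.496×10^7 Pa.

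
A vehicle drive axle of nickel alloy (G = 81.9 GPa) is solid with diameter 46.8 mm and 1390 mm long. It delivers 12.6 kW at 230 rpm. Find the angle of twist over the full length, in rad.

0.0189 rad

ω = 2π·230/60 = 24.09 rad/s, so T = P/ω = 12.6×10³ / 24.09 = 523.1 N·m.
J = πd⁴/32 = π(0.0468)⁴/32 = 4.710×10^-7 m⁴.
θ = T·L/(G·J) = 523.1 × 1.39 / (81.9×10⁹ × 4.710×10^-7) = 0.01885 rad.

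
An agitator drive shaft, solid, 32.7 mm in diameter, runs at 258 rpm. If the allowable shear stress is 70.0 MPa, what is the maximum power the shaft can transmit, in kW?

J = πd⁴/32 = π(0.0327)⁴/32 = 1.123×10^-7 m⁴.
T_max = τ_allow·J/r = 7.00×10^7 × 1.123×10^-7 / 0.0163 = 480.6 N·m.
ω = 2π·258/60 = 27.02 rad/s, so P_max = T_max·ω = 1.298×10^4 W.

13.0 kW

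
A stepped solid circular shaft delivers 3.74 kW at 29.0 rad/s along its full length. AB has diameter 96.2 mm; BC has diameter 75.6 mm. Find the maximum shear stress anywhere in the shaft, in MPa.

1.52 MPa

ω = 29.0 rad/s, so T = P/ω = 3.74×10³ / 29.00 = 129.0 N·m.
Under the same torque, τ_max = 16T/(πd³) is largest where d is smallest — segment BC (d = 75.6 mm).
τ_max = 16·129.0/(π·(0.0756)³) = 1.520×10^6 Pa.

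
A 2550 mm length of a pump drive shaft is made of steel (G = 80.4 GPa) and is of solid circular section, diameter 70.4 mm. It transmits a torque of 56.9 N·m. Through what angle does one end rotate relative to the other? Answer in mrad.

J = πd⁴/32 = π(0.0704)⁴/32 = 2.412×10^-6 m⁴.
θ = T·L/(G·J) = 56.90 × 2.55 / (80.4×10⁹ × 2.412×10^-6) = 7.484×10^-4 rad.

0.748 mrad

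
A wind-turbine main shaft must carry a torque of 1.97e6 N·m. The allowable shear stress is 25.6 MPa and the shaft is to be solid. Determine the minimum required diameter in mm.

For a solid shaft τ_max = 16T/(πd³), so d = (16T/(π τ_allow))^(1/3) = (16·1.970e6/(π·2.56×10^7))^(1/3) = 0.7318 m.

732 mm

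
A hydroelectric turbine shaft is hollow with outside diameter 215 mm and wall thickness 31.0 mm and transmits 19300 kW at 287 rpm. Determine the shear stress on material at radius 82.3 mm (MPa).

339 MPa

ω = 2π·287/60 = 30.05 rad/s, so T = P/ω = 19300×10³ / 30.05 = 642200 N·m.
J = π(d_o⁴ − d_i⁴)/32 = π(0.215⁴ − 0.153⁴)/32 = 1.560×10^-4 m⁴.
Shear stress varies linearly with radius: τ = T·r/J = 642200 × 0.0823 / 1.560×10^-4 = 3.388×10^8 Pa.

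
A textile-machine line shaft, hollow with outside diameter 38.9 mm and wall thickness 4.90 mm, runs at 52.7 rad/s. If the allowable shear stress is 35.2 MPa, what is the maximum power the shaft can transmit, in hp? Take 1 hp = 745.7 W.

J = π(d_o⁴ − d_i⁴)/32 = π(0.0389⁴ − 0.0291⁴)/32 = 1.544×10^-7 m⁴.
T_max = τ_allow·J/r = 3.52×10^7 × 1.544×10^-7 / 0.0194 = 279.4 N·m.
ω = 52.7 rad/s, so P_max = T_max·ω = 1.473×10^4 W.

19.7 hp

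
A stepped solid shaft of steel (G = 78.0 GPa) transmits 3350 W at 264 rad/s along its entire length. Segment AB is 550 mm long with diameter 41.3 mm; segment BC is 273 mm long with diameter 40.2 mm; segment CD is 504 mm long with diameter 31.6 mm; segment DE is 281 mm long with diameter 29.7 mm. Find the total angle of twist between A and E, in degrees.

0.110°

ω = 264 rad/s, so T = P/ω = 3350 / 264.0 = 12.69 N·m.
J_AB = π(0.0413)⁴/32 = 2.86×10^-7 m⁴; J_BC = π(0.0402)⁴/32 = 2.56×10^-7 m⁴; J_CD = π(0.0316)⁴/32 = 9.79×10^-8 m⁴; J_DE = π(0.0297)⁴/32 = 7.64×10^-8 m⁴.
θ = (T/G)·Σ L_i/J_i = (12.69/78.0×10⁹)·(0.550/2.86×10^-7 + 0.273/2.56×10^-7 + 0.504/9.79×10^-8 + 0.281/7.64×10^-8) = 1.923×10^-3 rad.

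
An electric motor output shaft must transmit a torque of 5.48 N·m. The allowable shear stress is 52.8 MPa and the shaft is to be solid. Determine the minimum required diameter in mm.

For a solid shaft τ_max = 16T/(πd³), so d = (16T/(π τ_allow))^(1/3) = (16·5.480/(π·5.28×10^7))^(1/3) = 0.008085 m.

8.09 mm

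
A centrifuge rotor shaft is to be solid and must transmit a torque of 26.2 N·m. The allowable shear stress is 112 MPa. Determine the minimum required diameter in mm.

10.6 mm

For a solid shaft τ_max = 16T/(πd³), so d = (16T/(π τ_allow))^(1/3) = (16·26.20/(π·1.12×10^8))^(1/3) = 0.01060 m.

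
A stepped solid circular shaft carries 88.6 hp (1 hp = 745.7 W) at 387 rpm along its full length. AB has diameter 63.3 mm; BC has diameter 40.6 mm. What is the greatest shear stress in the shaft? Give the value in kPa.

124000 kPa

ω = 2π·387/60 = 40.53 rad/s, so T = P/ω = 88.6×745.7 / 40.53 = 1630 N·m.
Under the same torque, τ_max = 16T/(πd³) is largest where d is smallest — segment BC (d = 40.6 mm).
τ_max = 16·1630/(π·(0.0406)³) = 1.241×10^8 Pa.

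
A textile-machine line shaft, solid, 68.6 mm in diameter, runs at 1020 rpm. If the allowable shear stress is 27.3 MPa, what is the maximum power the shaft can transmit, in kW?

J = πd⁴/32 = π(0.0686)⁴/32 = 2.174×10^-6 m⁴.
T_max = τ_allow·J/r = 2.73×10^7 × 2.174×10^-6 / 0.0343 = 1730 N·m.
ω = 2π·1020/60 = 106.8 rad/s, so P_max = T_max·ω = 1.848×10^5 W.

185 kW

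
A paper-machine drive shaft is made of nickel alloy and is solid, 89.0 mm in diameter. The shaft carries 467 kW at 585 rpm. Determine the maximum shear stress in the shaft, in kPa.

55100 kPa

ω = 2π·585/60 = 61.26 rad/s, so T = P/ω = 467×10³ / 61.26 = 7623 N·m.
J = πd⁴/32 = π(0.0890)⁴/32 = 6.160×10^-6 m⁴.
τ_max = T·r/J = 7623 × 0.0445 / 6.160×10^-6 = 5.507×10^7 Pa.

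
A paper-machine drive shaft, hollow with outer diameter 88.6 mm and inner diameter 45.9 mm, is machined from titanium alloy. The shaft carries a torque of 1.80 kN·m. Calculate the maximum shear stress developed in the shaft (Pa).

1.42e7 Pa

J = π(d_o⁴ − d_i⁴)/32 = π(0.0886⁴ − 0.0459⁴)/32 = 5.614×10^-6 m⁴.
τ_max = T·r/J = 1800 × 0.0443 / 5.614×10^-6 = 1.420×10^7 Pa.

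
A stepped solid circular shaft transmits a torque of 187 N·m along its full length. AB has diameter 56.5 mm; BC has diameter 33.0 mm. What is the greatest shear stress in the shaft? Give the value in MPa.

Under the same torque, τ_max = 16T/(πd³) is largest where d is smallest — segment BC (d = 33.0 mm).
τ_max = 16·187.0/(π·(0.0330)³) = 2.650×10^7 Pa.

26.5 MPa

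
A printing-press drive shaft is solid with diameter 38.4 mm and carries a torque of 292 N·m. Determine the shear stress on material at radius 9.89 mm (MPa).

J = πd⁴/32 = π(0.0384)⁴/32 = 2.135×10^-7 m⁴.
Shear stress varies linearly with radius: τ = T·r/J = 292.0 × 0.00989 / 2.135×10^-7 = 1.353×10^7 Pa.

13.5 MPa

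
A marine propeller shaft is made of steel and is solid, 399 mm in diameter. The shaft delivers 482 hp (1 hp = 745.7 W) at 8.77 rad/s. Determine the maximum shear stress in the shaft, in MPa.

3.29 MPa

ω = 8.77 rad/s, so T = P/ω = 482×745.7 / 8.770 = 40980 N·m.
J = πd⁴/32 = π(0.399)⁴/32 = 2.488×10^-3 m⁴.
τ_max = T·r/J = 40980 × 0.200 / 2.488×10^-3 = 3.286×10^6 Pa.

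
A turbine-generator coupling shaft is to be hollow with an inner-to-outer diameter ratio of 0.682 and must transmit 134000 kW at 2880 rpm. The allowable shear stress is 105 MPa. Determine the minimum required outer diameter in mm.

302 mm

ω = 2π·2880/60 = 301.6 rad/s, so T = P/ω = 134000×10³ / 301.6 = 444300 N·m.
For a hollow shaft with d_i/d_o = 0.682: τ_max = 16T/(π d_o³ (1−k⁴)), so d_o = [16T/(π τ_allow (1−k⁴))]^(1/3) = [16·444300/(π·1.05×10^8·0.7837)]^(1/3) = 0.3018 m.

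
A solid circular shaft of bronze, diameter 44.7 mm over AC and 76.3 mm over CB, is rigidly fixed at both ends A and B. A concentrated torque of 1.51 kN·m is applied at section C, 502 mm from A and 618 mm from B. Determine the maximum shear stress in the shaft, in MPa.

Compatibility: T_A·a/J_AC = T_B·b/J_CB with T_A + T_B = T₀.
J_AC = 3.92×10^-7 m⁴, J_CB = 3.33×10^-6 m⁴, so T_A = T₀·(J_AC/a)/((J_AC/a)+(J_CB/b)) = 191.2 N·m, T_B = 1319 N·m.
τ in each portion: τ_AC = 1.09×10^7 Pa, τ_CB = 1.51×10^7 Pa; maximum is in CB.
τ_max = T_CB·r/J = 1319·0.0381/3.33×10^-6 = 1.512×10^7 Pa.

15.1 MPa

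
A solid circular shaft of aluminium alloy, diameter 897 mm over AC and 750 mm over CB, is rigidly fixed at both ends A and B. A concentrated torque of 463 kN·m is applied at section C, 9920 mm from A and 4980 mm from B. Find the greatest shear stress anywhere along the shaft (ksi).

Compatibility: T_A·a/J_AC = T_B·b/J_CB with T_A + T_B = T₀.
J_AC = 0.0636 m⁴, J_CB = 0.0311 m⁴, so T_A = T₀·(J_AC/a)/((J_AC/a)+(J_CB/b)) = 234600 N·m, T_B = 228400 N·m.
τ in each portion: τ_AC = 1.66×10^6 Pa, τ_CB = 2.76×10^6 Pa; maximum is in CB.
τ_max = T_CB·r/J = 228400·0.375/0.0311 = 2.757×10^6 Pa.

0.400 ksi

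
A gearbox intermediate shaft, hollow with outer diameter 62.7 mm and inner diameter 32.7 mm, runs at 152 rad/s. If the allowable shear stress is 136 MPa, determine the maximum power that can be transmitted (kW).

926 kW

J = π(d_o⁴ − d_i⁴)/32 = π(0.0627⁴ − 0.0327⁴)/32 = 1.405×10^-6 m⁴.
T_max = τ_allow·J/r = 1.36×10^8 × 1.405×10^-6 / 0.0314 = 6095 N·m.
ω = 152 rad/s, so P_max = T_max·ω = 9.265×10^5 W.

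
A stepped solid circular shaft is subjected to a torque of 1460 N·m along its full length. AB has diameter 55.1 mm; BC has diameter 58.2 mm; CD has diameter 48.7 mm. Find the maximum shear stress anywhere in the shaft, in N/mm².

Under the same torque, τ_max = 16T/(πd³) is largest where d is smallest — segment CD (d = 48.7 mm).
τ_max = 16·1460/(π·(0.0487)³) = 6.438×10^7 Pa.

64.4 N/mm²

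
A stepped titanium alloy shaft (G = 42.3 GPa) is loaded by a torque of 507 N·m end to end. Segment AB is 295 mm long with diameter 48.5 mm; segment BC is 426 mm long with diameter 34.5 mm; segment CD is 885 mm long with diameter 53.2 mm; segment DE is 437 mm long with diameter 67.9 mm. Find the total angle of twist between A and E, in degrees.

3.39°

J_AB = π(0.0485)⁴/32 = 5.43×10^-7 m⁴; J_BC = π(0.0345)⁴/32 = 1.39×10^-7 m⁴; J_CD = π(0.0532)⁴/32 = 7.86×10^-7 m⁴; J_DE = π(0.0679)⁴/32 = 2.09×10^-6 m⁴.
θ = (T/G)·Σ L_i/J_i = (507.0/42.3×10⁹)·(0.295/5.43×10^-7 + 0.426/1.39×10^-7 + 0.885/7.86×10^-7 + 0.437/2.09×10^-6) = 0.05922 rad.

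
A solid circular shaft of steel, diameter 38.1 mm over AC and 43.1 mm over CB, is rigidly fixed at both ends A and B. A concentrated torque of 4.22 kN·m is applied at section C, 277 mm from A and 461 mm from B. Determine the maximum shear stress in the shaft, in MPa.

Compatibility: T_A·a/J_AC = T_B·b/J_CB with T_A + T_B = T₀.
J_AC = 2.07×10^-7 m⁴, J_CB = 3.39×10^-7 m⁴, so T_A = T₀·(J_AC/a)/((J_AC/a)+(J_CB/b)) = 2127 N·m, T_B = 2093 N·m.
τ in each portion: τ_AC = 1.96×10^8 Pa, τ_CB = 1.33×10^8 Pa; maximum is in AC.
τ_max = T_AC·r/J = 2127·0.0191/2.07×10^-7 = 1.959×10^8 Pa.

196 MPa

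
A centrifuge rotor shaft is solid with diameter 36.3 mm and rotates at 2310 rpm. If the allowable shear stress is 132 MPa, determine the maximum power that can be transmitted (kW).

J = πd⁴/32 = π(0.0363)⁴/32 = 1.705×10^-7 m⁴.
T_max = τ_allow·J/r = 1.32×10^8 × 1.705×10^-7 / 0.0181 = 1240 N·m.
ω = 2π·2310/60 = 241.9 rad/s, so P_max = T_max·ω = 2.999×10^5 W.

300 kW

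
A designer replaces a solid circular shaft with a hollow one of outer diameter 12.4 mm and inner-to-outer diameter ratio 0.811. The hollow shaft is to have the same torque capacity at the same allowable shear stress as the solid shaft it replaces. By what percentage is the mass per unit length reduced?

50.1 %

Equal τ_max and T ⇒ the solid shaft needs d_s³ = d_o³(1−k⁴), so d_s = 12.4·(1−0.811⁴)^(1/3) = 10.27 mm.
Area ratio A_h/A_s = d_o²(1−k²)/d_s² = (1−k²)/(1−k⁴)^(2/3) = 0.4994.
Mass saving = 1 − 0.4994 = 50.1 %.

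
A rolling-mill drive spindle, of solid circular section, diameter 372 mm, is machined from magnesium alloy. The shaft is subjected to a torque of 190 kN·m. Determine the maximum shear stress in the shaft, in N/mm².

18.8 N/mm²

J = πd⁴/32 = π(0.372)⁴/32 = 1.880×10^-3 m⁴.
τ_max = T·r/J = 190000 × 0.186 / 1.880×10^-3 = 1.880×10^7 Pa.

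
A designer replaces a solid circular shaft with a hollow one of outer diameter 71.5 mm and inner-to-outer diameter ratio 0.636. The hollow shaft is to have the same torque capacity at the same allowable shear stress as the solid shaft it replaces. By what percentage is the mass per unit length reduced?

Equal τ_max and T ⇒ the solid shaft needs d_s³ = d_o³(1−k⁴), so d_s = 71.5·(1−0.636⁴)^(1/3) = 67.37 mm.
Area ratio A_h/A_s = d_o²(1−k²)/d_s² = (1−k²)/(1−k⁴)^(2/3) = 0.6708.
Mass saving = 1 − 0.6708 = 32.9 %.

32.9 %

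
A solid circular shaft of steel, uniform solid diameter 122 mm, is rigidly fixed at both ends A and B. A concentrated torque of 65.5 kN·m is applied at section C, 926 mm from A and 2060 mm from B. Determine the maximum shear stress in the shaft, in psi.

With uniform GJ and both ends fixed, compatibility θ_AC = θ_CB gives T_A·a = T_B·b, together with T_A + T_B = T₀.
T_A = T₀·b/(a+b) = 65500·2060/2986 = 45190 N·m; T_B = 20310 N·m.
τ in each portion: τ_AC = 1.27×10^8 Pa, τ_CB = 5.70×10^7 Pa; maximum is in AC.
τ_max = T_AC·r/J = 45190·0.0610/2.17×10^-5 = 1.267×10^8 Pa.

18400 psi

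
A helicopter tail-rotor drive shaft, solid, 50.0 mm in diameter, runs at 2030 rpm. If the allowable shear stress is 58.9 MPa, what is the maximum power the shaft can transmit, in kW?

307 kW

J = πd⁴/32 = π(0.0500)⁴/32 = 6.136×10^-7 m⁴.
T_max = τ_allow·J/r = 5.89×10^7 × 6.136×10^-7 / 0.0250 = 1446 N·m.
ω = 2π·2030/60 = 212.6 rad/s, so P_max = T_max·ω = 3.073×10^5 W.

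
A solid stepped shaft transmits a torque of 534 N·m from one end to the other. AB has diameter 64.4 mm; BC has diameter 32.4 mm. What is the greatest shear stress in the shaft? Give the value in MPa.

Under the same torque, τ_max = 16T/(πd³) is largest where d is smallest — segment BC (d = 32.4 mm).
τ_max = 16·534.0/(π·(0.0324)³) = 7.996×10^7 Pa.

80.0 MPa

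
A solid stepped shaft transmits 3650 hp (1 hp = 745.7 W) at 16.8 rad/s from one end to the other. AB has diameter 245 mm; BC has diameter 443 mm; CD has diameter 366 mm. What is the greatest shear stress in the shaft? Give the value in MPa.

56.1 MPa

ω = 16.8 rad/s, so T = P/ω = 3650×745.7 / 16.80 = 162000 N·m.
Under the same torque, τ_max = 16T/(πd³) is largest where d is smallest — segment AB (d = 245 mm).
τ_max = 16·162000/(π·(0.245)³) = 5.611×10^7 Pa.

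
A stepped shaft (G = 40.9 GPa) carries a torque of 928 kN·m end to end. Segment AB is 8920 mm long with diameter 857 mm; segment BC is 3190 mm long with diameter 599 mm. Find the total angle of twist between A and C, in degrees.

J_AB = π(0.857)⁴/32 = 0.0530 m⁴; J_BC = π(0.599)⁴/32 = 0.0126 m⁴.
θ = (T/G)·Σ L_i/J_i = (928000/40.9×10⁹)·(8.92/0.0530 + 3.19/0.0126) = 9.549×10^-3 rad.

0.547°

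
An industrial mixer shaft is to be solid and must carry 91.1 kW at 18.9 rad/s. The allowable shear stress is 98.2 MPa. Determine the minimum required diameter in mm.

63.0 mm

ω = 18.9 rad/s, so T = P/ω = 91.1×10³ / 18.90 = 4820 N·m.
For a solid shaft τ_max = 16T/(πd³), so d = (16T/(π τ_allow))^(1/3) = (16·4820/(π·9.82×10^7))^(1/3) = 0.06299 m.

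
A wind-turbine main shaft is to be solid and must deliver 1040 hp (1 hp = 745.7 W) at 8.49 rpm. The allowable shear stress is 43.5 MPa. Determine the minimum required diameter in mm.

467 mm

ω = 2π·8.49/60 = 0.8891 rad/s, so T = P/ω = 1040×745.7 / 0.8891 = 872300 N·m.
For a solid shaft τ_max = 16T/(πd³), so d = (16T/(π τ_allow))^(1/3) = (16·872300/(π·4.35×10^7))^(1/3) = 0.4674 m.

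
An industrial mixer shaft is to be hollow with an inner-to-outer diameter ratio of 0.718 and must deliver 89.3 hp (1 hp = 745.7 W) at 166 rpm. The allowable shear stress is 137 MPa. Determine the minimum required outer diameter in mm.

ω = 2π·166/60 = 17.38 rad/s, so T = P/ω = 89.3×745.7 / 17.38 = 3831 N·m.
For a hollow shaft with d_i/d_o = 0.718: τ_max = 16T/(π d_o³ (1−k⁴)), so d_o = [16T/(π τ_allow (1−k⁴))]^(1/3) = [16·3831/(π·1.37×10^8·0.7342)]^(1/3) = 0.05788 m.

57.9 mm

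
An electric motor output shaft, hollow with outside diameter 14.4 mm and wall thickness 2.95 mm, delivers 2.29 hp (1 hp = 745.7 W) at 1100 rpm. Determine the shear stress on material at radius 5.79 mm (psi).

ω = 2π·1100/60 = 115.2 rad/s, so T = P/ω = 2.29×745.7 / 115.2 = 14.82 N·m.
J = π(d_o⁴ − d_i⁴)/32 = π(0.0144⁴ − 0.00850⁴)/32 = 3.709×10^-9 m⁴.
Shear stress varies linearly with radius: τ = T·r/J = 14.82 × 0.00579 / 3.709×10^-9 = 2.314×10^7 Pa.

3360 psi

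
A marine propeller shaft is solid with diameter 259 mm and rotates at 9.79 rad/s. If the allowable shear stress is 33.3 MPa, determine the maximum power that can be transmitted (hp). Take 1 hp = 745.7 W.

J = πd⁴/32 = π(0.259)⁴/32 = 4.418×10^-4 m⁴.
T_max = τ_allow·J/r = 3.33×10^7 × 4.418×10^-4 / 0.130 = 113600 N·m.
ω = 9.79 rad/s, so P_max = T_max·ω = 1.112×10^6 W.

1490 hp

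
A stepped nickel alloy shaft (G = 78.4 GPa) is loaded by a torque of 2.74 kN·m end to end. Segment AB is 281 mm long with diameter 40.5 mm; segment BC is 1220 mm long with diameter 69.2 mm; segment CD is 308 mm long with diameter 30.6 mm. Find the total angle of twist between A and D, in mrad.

J_AB = π(0.0405)⁴/32 = 2.64×10^-7 m⁴; J_BC = π(0.0692)⁴/32 = 2.25×10^-6 m⁴; J_CD = π(0.0306)⁴/32 = 8.61×10^-8 m⁴.
θ = (T/G)·Σ L_i/J_i = (2740/78.4×10⁹)·(0.281/2.64×10^-7 + 1.22/2.25×10^-6 + 0.308/8.61×10^-8) = 0.1812 rad.

181 mrad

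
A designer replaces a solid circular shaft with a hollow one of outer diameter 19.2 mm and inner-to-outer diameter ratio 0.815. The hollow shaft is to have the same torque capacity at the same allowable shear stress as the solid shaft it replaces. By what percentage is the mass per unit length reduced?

Equal τ_max and T ⇒ the solid shaft needs d_s³ = d_o³(1−k⁴), so d_s = 19.2·(1−0.815⁴)^(1/3) = 15.81 mm.
Area ratio A_h/A_s = d_o²(1−k²)/d_s² = (1−k²)/(1−k⁴)^(2/3) = 0.4949.
Mass saving = 1 − 0.4949 = 50.5 %.

50.5 %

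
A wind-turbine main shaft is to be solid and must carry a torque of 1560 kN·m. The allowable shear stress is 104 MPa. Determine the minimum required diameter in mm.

424 mm

For a solid shaft τ_max = 16T/(πd³), so d = (16T/(π τ_allow))^(1/3) = (16·1.560e6/(π·1.04×10^8))^(1/3) = 0.4243 m.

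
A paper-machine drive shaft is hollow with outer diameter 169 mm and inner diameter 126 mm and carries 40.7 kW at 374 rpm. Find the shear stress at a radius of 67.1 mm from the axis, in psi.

ω = 2π·374/60 = 39.17 rad/s, so T = P/ω = 40.7×10³ / 39.17 = 1039 N·m.
J = π(d_o⁴ − d_i⁴)/32 = π(0.169⁴ − 0.126⁴)/32 = 5.534×10^-5 m⁴.
Shear stress varies linearly with radius: τ = T·r/J = 1039 × 0.0671 / 5.534×10^-5 = 1.260×10^6 Pa.

183 psi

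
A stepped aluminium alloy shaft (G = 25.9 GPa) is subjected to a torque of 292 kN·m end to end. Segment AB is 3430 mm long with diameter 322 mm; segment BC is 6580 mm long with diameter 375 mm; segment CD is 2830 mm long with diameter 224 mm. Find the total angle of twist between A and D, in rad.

0.204 rad

J_AB = π(0.322)⁴/32 = 1.06×10^-3 m⁴; J_BC = π(0.375)⁴/32 = 1.94×10^-3 m⁴; J_CD = π(0.224)⁴/32 = 2.47×10^-4 m⁴.
θ = (T/G)·Σ L_i/J_i = (292000/25.9×10⁹)·(3.43/1.06×10^-3 + 6.58/1.94×10^-3 + 2.83/2.47×10^-4) = 0.2039 rad.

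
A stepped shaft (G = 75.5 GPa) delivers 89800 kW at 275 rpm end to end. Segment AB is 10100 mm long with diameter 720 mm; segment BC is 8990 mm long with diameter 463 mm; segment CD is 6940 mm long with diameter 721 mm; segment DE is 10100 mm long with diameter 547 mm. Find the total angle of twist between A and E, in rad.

ω = 2π·275/60 = 28.80 rad/s, so T = P/ω = 89800×10³ / 28.80 = 3.118e6 N·m.
J_AB = π(0.720)⁴/32 = 0.0264 m⁴; J_BC = π(0.463)⁴/32 = 4.51×10^-3 m⁴; J_CD = π(0.721)⁴/32 = 0.0265 m⁴; J_DE = π(0.547)⁴/32 = 8.79×10^-3 m⁴.
θ = (T/G)·Σ L_i/J_i = (3.118e6/75.5×10⁹)·(10.1/0.0264 + 8.99/4.51×10^-3 + 6.94/0.0265 + 10.1/8.79×10^-3) = 0.1564 rad.

0.156 rad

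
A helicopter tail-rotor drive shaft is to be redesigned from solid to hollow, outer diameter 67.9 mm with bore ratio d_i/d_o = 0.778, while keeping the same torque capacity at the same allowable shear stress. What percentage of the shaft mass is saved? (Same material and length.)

Equal τ_max and T ⇒ the solid shaft needs d_s³ = d_o³(1−k⁴), so d_s = 67.9·(1−0.778⁴)^(1/3) = 58.32 mm.
Area ratio A_h/A_s = d_o²(1−k²)/d_s² = (1−k²)/(1−k⁴)^(2/3) = 0.5350.
Mass saving = 1 − 0.5350 = 46.5 %.

46.5 %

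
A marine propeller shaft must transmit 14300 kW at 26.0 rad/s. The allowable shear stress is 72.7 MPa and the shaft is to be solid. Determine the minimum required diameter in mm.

338 mm

ω = 26.0 rad/s, so T = P/ω = 14300×10³ / 26.00 = 550000 N·m.
For a solid shaft τ_max = 16T/(πd³), so d = (16T/(π τ_allow))^(1/3) = (16·550000/(π·7.27×10^7))^(1/3) = 0.3378 m.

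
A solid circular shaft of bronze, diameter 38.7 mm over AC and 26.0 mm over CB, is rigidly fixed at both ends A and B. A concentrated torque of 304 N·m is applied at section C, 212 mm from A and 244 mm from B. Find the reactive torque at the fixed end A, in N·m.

258 N·m

Compatibility: T_A·a/J_AC = T_B·b/J_CB with T_A + T_B = T₀.
J_AC = 2.20×10^-7 m⁴, J_CB = 4.49×10^-8 m⁴, so T_A = T₀·(J_AC/a)/((J_AC/a)+(J_CB/b)) = 258.3 N·m, T_B = 45.72 N·m.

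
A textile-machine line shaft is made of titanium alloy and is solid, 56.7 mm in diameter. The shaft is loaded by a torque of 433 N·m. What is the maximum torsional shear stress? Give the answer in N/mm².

J = πd⁴/32 = π(0.0567)⁴/32 = 1.015×10^-6 m⁴.
τ_max = T·r/J = 433.0 × 0.0284 / 1.015×10^-6 = 1.210×10^7 Pa.

12.1 N/mm²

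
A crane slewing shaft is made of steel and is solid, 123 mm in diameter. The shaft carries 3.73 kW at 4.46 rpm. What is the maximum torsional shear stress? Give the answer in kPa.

21900 kPa

ω = 2π·4.46/60 = 0.4671 rad/s, so T = P/ω = 3.73×10³ / 0.4671 = 7986 N·m.
J = πd⁴/32 = π(0.123)⁴/32 = 2.247×10^-5 m⁴.
τ_max = T·r/J = 7986 × 0.0615 / 2.247×10^-5 = 2.186×10^7 Pa.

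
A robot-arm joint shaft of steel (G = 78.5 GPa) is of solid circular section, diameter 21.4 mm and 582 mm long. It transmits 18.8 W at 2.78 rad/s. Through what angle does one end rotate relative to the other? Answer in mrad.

2.44 mrad

ω = 2.78 rad/s, so T = P/ω = 18.8 / 2.780 = 6.763 N·m.
J = πd⁴/32 = π(0.0214)⁴/32 = 2.059×10^-8 m⁴.
θ = T·L/(G·J) = 6.763 × 0.582 / (78.5×10⁹ × 2.059×10^-8) = 2.435×10^-3 rad.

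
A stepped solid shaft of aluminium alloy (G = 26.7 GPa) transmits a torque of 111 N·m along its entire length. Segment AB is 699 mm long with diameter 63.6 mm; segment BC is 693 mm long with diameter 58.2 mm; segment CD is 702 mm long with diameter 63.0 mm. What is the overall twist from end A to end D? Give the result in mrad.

J_AB = π(0.0636)⁴/32 = 1.61×10^-6 m⁴; J_BC = π(0.0582)⁴/32 = 1.13×10^-6 m⁴; J_CD = π(0.0630)⁴/32 = 1.55×10^-6 m⁴.
θ = (T/G)·Σ L_i/J_i = (111.0/26.7×10⁹)·(0.699/1.61×10^-6 + 0.693/1.13×10^-6 + 0.702/1.55×10^-6) = 6.254×10^-3 rad.

6.25 mrad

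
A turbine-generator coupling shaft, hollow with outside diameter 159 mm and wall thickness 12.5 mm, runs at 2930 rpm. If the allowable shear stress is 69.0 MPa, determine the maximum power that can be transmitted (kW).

8280 kW

J = π(d_o⁴ − d_i⁴)/32 = π(0.159⁴ − 0.134⁴)/32 = 3.109×10^-5 m⁴.
T_max = τ_allow·J/r = 6.90×10^7 × 3.109×10^-5 / 0.0795 = 26990 N·m.
ω = 2π·2930/60 = 306.8 rad/s, so P_max = T_max·ω = 8.280×10^6 W.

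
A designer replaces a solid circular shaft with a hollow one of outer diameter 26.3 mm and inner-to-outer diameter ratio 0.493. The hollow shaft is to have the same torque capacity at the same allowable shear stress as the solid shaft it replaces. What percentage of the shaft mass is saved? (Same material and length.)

21.2 %

Equal τ_max and T ⇒ the solid shaft needs d_s³ = d_o³(1−k⁴), so d_s = 26.3·(1−0.493⁴)^(1/3) = 25.77 mm.
Area ratio A_h/A_s = d_o²(1−k²)/d_s² = (1−k²)/(1−k⁴)^(2/3) = 0.7883.
Mass saving = 1 − 0.7883 = 21.2 %.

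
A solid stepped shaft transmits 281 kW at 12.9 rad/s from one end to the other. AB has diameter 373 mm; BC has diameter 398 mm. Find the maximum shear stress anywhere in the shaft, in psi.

310 psi

ω = 12.9 rad/s, so T = P/ω = 281×10³ / 12.90 = 21780 N·m.
Under the same torque, τ_max = 16T/(πd³) is largest where d is smallest — segment AB (d = 373 mm).
τ_max = 16·21780/(π·(0.373)³) = 2.138×10^6 Pa.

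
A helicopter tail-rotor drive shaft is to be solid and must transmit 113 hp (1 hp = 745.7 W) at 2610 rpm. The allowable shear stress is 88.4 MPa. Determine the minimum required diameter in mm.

26.1 mm

ω = 2π·2610/60 = 273.3 rad/s, so T = P/ω = 113×745.7 / 273.3 = 308.3 N·m.
For a solid shaft τ_max = 16T/(πd³), so d = (16T/(π τ_allow))^(1/3) = (16·308.3/(π·8.84×10^7))^(1/3) = 0.02609 m.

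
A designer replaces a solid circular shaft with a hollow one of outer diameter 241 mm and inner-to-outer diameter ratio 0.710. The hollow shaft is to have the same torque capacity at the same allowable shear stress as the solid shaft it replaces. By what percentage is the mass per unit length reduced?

39.7 %

Equal τ_max and T ⇒ the solid shaft needs d_s³ = d_o³(1−k⁴), so d_s = 241·(1−0.710⁴)^(1/3) = 218.6 mm.
Area ratio A_h/A_s = d_o²(1−k²)/d_s² = (1−k²)/(1−k⁴)^(2/3) = 0.6029.
Mass saving = 1 − 0.6029 = 39.7 %.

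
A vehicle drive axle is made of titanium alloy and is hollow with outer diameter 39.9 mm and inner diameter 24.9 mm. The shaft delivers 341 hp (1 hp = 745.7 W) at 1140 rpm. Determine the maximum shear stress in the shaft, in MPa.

ω = 2π·1140/60 = 119.4 rad/s, so T = P/ω = 341×745.7 / 119.4 = 2130 N·m.
J = π(d_o⁴ − d_i⁴)/32 = π(0.0399⁴ − 0.0249⁴)/32 = 2.111×10^-7 m⁴.
τ_max = T·r/J = 2130 × 0.0199 / 2.111×10^-7 = 2.013×10^8 Pa.

201 MPa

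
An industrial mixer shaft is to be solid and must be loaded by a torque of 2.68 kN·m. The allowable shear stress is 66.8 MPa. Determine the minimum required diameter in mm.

For a solid shaft τ_max = 16T/(πd³), so d = (16T/(π τ_allow))^(1/3) = (16·2680/(π·6.68×10^7))^(1/3) = 0.05890 m.

58.9 mm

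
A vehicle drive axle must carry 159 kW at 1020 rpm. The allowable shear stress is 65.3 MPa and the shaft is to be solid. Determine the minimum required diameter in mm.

ω = 2π·1020/60 = 106.8 rad/s, so T = P/ω = 159×10³ / 106.8 = 1489 N·m.
For a solid shaft τ_max = 16T/(πd³), so d = (16T/(π τ_allow))^(1/3) = (16·1489/(π·6.53×10^7))^(1/3) = 0.04878 m.

48.8 mm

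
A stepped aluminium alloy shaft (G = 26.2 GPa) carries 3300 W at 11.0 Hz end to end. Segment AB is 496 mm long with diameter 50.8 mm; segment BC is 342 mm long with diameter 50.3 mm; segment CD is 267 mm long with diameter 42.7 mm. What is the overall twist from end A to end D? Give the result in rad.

0.00387 rad

ω = 2π·11.0 = 69.12 rad/s, so T = P/ω = 3300 / 69.12 = 47.75 N·m.
J_AB = π(0.0508)⁴/32 = 6.54×10^-7 m⁴; J_BC = π(0.0503)⁴/32 = 6.28×10^-7 m⁴; J_CD = π(0.0427)⁴/32 = 3.26×10^-7 m⁴.
θ = (T/G)·Σ L_i/J_i = (47.75/26.2×10⁹)·(0.496/6.54×10^-7 + 0.342/6.28×10^-7 + 0.267/3.26×10^-7) = 3.865×10^-3 rad.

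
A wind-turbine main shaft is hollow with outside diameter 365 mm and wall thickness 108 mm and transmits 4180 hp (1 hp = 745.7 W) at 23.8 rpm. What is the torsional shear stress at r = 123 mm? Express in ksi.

13.2 ksi

ω = 2π·23.8/60 = 2.492 rad/s, so T = P/ω = 4180×745.7 / 2.492 = 1.251e6 N·m.
J = π(d_o⁴ − d_i⁴)/32 = π(0.365⁴ − 0.149⁴)/32 = 1.694×10^-3 m⁴.
Shear stress varies linearly with radius: τ = T·r/J = 1.251e6 × 0.123 / 1.694×10^-3 = 9.080×10^7 Pa.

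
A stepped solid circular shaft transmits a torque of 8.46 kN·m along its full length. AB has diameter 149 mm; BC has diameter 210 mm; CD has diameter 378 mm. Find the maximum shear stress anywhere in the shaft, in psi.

1890 psi

Under the same torque, τ_max = 16T/(πd³) is largest where d is smallest — segment AB (d = 149 mm).
τ_max = 16·8460/(π·(0.149)³) = 1.303×10^7 Pa.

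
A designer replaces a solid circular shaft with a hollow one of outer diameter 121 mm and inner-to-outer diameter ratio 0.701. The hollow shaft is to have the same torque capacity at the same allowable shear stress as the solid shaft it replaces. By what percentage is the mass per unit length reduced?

38.9 %

Equal τ_max and T ⇒ the solid shaft needs d_s³ = d_o³(1−k⁴), so d_s = 121·(1−0.701⁴)^(1/3) = 110.4 mm.
Area ratio A_h/A_s = d_o²(1−k²)/d_s² = (1−k²)/(1−k⁴)^(2/3) = 0.6115.
Mass saving = 1 − 0.6115 = 38.9 %.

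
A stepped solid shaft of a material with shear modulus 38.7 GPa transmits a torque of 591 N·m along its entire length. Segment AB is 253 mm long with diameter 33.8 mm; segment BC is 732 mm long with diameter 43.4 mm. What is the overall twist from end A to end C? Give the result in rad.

0.0622 rad

J_AB = π(0.0338)⁴/32 = 1.28×10^-7 m⁴; J_BC = π(0.0434)⁴/32 = 3.48×10^-7 m⁴.
θ = (T/G)·Σ L_i/J_i = (591.0/38.7×10⁹)·(0.253/1.28×10^-7 + 0.732/3.48×10^-7) = 0.06225 rad.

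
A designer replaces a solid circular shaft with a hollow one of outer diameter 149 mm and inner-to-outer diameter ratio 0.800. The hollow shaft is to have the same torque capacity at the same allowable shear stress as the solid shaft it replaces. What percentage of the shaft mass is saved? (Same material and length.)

48.8 %

Equal τ_max and T ⇒ the solid shaft needs d_s³ = d_o³(1−k⁴), so d_s = 149·(1−0.800⁴)^(1/3) = 125.0 mm.
Area ratio A_h/A_s = d_o²(1−k²)/d_s² = (1−k²)/(1−k⁴)^(2/3) = 0.5115.
Mass saving = 1 − 0.5115 = 48.8 %.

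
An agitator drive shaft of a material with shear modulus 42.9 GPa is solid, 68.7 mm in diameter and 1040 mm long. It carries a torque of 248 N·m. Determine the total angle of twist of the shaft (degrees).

0.158°

J = πd⁴/32 = π(0.0687)⁴/32 = 2.187×10^-6 m⁴.
θ = T·L/(G·J) = 248.0 × 1.04 / (42.9×10⁹ × 2.187×10^-6) = 2.749×10^-3 rad.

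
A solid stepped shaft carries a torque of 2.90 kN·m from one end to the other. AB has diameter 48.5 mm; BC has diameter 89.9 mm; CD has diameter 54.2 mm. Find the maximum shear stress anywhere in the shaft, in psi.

Under the same torque, τ_max = 16T/(πd³) is largest where d is smallest — segment AB (d = 48.5 mm).
τ_max = 16·2900/(π·(0.0485)³) = 1.295×10^8 Pa.

18800 psi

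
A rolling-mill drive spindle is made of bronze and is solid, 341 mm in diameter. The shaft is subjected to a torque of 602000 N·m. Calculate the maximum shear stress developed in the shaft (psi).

J = πd⁴/32 = π(0.341)⁴/32 = 1.327×10^-3 m⁴.
τ_max = T·r/J = 602000 × 0.171 / 1.327×10^-3 = 7.732×10^7 Pa.

11200 psi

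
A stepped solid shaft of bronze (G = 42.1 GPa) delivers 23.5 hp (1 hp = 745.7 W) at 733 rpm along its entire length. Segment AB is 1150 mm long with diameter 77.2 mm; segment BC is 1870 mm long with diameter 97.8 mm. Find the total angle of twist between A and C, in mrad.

ω = 2π·733/60 = 76.76 rad/s, so T = P/ω = 23.5×745.7 / 76.76 = 228.3 N·m.
J_AB = π(0.0772)⁴/32 = 3.49×10^-6 m⁴; J_BC = π(0.0978)⁴/32 = 8.98×10^-6 m⁴.
θ = (T/G)·Σ L_i/J_i = (228.3/42.1×10⁹)·(1.15/3.49×10^-6 + 1.87/8.98×10^-6) = 2.917×10^-3 rad.

2.92 mrad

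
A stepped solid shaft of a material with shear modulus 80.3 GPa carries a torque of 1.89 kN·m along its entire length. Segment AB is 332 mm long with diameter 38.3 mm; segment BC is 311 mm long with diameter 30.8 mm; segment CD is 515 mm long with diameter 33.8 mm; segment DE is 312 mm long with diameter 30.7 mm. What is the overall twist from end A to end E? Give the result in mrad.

299 mrad

J_AB = π(0.0383)⁴/32 = 2.11×10^-7 m⁴; J_BC = π(0.0308)⁴/32 = 8.83×10^-8 m⁴; J_CD = π(0.0338)⁴/32 = 1.28×10^-7 m⁴; J_DE = π(0.0307)⁴/32 = 8.72×10^-8 m⁴.
θ = (T/G)·Σ L_i/J_i = (1890/80.3×10⁹)·(0.332/2.11×10^-7 + 0.311/8.83×10^-8 + 0.515/1.28×10^-7 + 0.312/8.72×10^-8) = 0.2986 rad.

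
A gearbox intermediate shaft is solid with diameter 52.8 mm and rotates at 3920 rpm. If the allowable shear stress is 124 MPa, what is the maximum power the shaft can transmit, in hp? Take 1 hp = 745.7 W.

1970 hp

J = πd⁴/32 = π(0.0528)⁴/32 = 7.630×10^-7 m⁴.
T_max = τ_allow·J/r = 1.24×10^8 × 7.630×10^-7 / 0.0264 = 3584 N·m.
ω = 2π·3920/60 = 410.5 rad/s, so P_max = T_max·ω = 1.471×10^6 W.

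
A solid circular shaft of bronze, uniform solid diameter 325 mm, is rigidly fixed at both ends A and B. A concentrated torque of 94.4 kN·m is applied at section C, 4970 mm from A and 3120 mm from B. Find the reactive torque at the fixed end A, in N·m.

36400 N·m

With uniform GJ and both ends fixed, compatibility θ_AC = θ_CB gives T_A·a = T_B·b, together with T_A + T_B = T₀.
T_A = T₀·b/(a+b) = 94400·3120/8090 = 36410 N·m; T_B = 57990 N·m.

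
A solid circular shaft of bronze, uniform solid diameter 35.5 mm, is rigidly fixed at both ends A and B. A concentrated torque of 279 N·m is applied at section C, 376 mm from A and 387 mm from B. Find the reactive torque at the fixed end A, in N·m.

With uniform GJ and both ends fixed, compatibility θ_AC = θ_CB gives T_A·a = T_B·b, together with T_A + T_B = T₀.
T_A = T₀·b/(a+b) = 279.0·387/763.0 = 141.5 N·m; T_B = 137.5 N·m.

142 N·m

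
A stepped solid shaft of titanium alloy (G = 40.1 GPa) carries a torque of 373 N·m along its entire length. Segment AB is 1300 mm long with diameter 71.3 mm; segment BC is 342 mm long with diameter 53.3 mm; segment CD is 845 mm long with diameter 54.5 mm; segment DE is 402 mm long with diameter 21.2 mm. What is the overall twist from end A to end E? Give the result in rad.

0.206 rad

J_AB = π(0.0713)⁴/32 = 2.54×10^-6 m⁴; J_BC = π(0.0533)⁴/32 = 7.92×10^-7 m⁴; J_CD = π(0.0545)⁴/32 = 8.66×10^-7 m⁴; J_DE = π(0.0212)⁴/32 = 1.98×10^-8 m⁴.
θ = (T/G)·Σ L_i/J_i = (373.0/40.1×10⁹)·(1.30/2.54×10^-6 + 0.342/7.92×10^-7 + 0.845/8.66×10^-7 + 0.402/1.98×10^-8) = 0.2064 rad.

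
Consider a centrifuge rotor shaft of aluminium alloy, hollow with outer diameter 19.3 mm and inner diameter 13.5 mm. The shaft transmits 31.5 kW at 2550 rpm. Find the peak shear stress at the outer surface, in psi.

15900 psi

ω = 2π·2550/60 = 267.0 rad/s, so T = P/ω = 31.5×10³ / 267.0 = 118.0 N·m.
J = π(d_o⁴ − d_i⁴)/32 = π(0.0193⁴ − 0.0135⁴)/32 = 1.036×10^-8 m⁴.
τ_max = T·r/J = 118.0 × 0.00965 / 1.036×10^-8 = 1.099×10^8 Pa.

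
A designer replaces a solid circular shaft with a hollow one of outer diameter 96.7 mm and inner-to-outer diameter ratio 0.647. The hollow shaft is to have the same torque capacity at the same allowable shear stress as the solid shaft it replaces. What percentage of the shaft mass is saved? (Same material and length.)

Equal τ_max and T ⇒ the solid shaft needs d_s³ = d_o³(1−k⁴), so d_s = 96.7·(1−0.647⁴)^(1/3) = 90.69 mm.
Area ratio A_h/A_s = d_o²(1−k²)/d_s² = (1−k²)/(1−k⁴)^(2/3) = 0.6611.
Mass saving = 1 − 0.6611 = 33.9 %.

33.9 %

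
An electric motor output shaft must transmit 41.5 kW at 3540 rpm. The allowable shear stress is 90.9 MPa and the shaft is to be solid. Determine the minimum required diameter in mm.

ω = 2π·3540/60 = 370.7 rad/s, so T = P/ω = 41.5×10³ / 370.7 = 111.9 N·m.
For a solid shaft τ_max = 16T/(πd³), so d = (16T/(π τ_allow))^(1/3) = (16·111.9/(π·9.09×10^7))^(1/3) = 0.01844 m.

18.4 mm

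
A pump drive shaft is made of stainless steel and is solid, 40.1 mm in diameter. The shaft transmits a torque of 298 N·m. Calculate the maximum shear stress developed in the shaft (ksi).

3.41 ksi

J = πd⁴/32 = π(0.0401)⁴/32 = 2.539×10^-7 m⁴.
τ_max = T·r/J = 298.0 × 0.0201 / 2.539×10^-7 = 2.354×10^7 Pa.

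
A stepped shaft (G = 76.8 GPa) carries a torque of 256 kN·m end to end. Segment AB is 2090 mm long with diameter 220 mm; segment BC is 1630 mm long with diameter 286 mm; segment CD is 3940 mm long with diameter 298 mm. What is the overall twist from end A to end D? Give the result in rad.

0.0555 rad

J_AB = π(0.220)⁴/32 = 2.30×10^-4 m⁴; J_BC = π(0.286)⁴/32 = 6.57×10^-4 m⁴; J_CD = π(0.298)⁴/32 = 7.74×10^-4 m⁴.
θ = (T/G)·Σ L_i/J_i = (256000/76.8×10⁹)·(2.09/2.30×10^-4 + 1.63/6.57×10^-4 + 3.94/7.74×10^-4) = 0.05553 rad.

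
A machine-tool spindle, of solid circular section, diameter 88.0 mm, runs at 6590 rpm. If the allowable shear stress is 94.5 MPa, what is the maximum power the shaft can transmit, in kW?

J = πd⁴/32 = π(0.0880)⁴/32 = 5.887×10^-6 m⁴.
T_max = τ_allow·J/r = 9.45×10^7 × 5.887×10^-6 / 0.0440 = 12640 N·m.
ω = 2π·6590/60 = 690.1 rad/s, so P_max = T_max·ω = 8.726×10^6 W.

8730 kW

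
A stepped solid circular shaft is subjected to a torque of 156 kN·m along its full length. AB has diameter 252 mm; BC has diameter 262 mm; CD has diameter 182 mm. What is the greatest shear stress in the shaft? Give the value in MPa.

Under the same torque, τ_max = 16T/(πd³) is largest where d is smallest — segment CD (d = 182 mm).
τ_max = 16·156000/(π·(0.182)³) = 1.318×10^8 Pa.

132 MPa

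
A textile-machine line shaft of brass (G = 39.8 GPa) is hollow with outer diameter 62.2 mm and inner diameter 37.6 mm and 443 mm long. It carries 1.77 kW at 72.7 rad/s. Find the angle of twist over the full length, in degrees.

ω = 72.7 rad/s, so T = P/ω = 1.77×10³ / 72.70 = 24.35 N·m.
J = π(d_o⁴ − d_i⁴)/32 = π(0.0622⁴ − 0.0376⁴)/32 = 1.273×10^-6 m⁴.
θ = T·L/(G·J) = 24.35 × 0.443 / (39.8×10⁹ × 1.273×10^-6) = 2.128×10^-4 rad.

0.0122°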